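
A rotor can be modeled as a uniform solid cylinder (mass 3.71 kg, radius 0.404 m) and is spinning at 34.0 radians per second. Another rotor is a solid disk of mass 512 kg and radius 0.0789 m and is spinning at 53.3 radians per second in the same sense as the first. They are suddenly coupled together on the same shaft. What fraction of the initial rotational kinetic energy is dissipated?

fraction ≈ 0.0194

The coupling torques are internal; angular momentum about the shared axis is conserved.
Moments of inertia: I_A = ½(3.71)(0.404)² = 0.3028 kg·m²; I_B = ½(512)(0.0789)² = 1.594 kg·m².
Taking A's sense as positive: L = (0.3028)(34.0) + (1.594)(53.3) = 95.24 kg·m²·rad/s.
Combined I = 0.3028 + 1.594 = 1.896 kg·m².
ω_f = L / I = 95.24 / 1.896 = 50.22 rad/s.
KE_i = ½ΣIω² = 2439 J; KE_f = ½(1.896)(50.22)² = 2391 J.
Fraction dissipated = (KE_i − KE_f)/KE_i = 0.01943.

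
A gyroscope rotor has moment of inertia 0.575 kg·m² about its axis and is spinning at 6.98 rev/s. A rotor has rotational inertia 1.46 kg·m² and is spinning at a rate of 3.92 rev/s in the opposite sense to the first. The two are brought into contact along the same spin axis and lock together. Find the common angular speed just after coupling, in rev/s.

No external torque acts about the common axis, so total angular momentum is conserved.
Taking A's sense as positive: L = (0.5750)(6.98) − (1.460)(3.92) = -1.710 kg·m²·rev/s.
Combined I = 0.5750 + 1.460 = 2.035 kg·m².
ω_f = L / I = -1.710 / 2.035 = -0.8401 rev/s.

|ω_f| ≈ 0.840 rev/s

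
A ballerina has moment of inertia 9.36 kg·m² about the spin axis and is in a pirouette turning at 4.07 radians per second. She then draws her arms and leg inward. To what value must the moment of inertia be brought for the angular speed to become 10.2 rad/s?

Angular momentum about the spin axis is conserved since the torque about it is zero.
I₂ = I₁ω₁ / ω₂ = (9.36)(4.07) / (10.2) = 3.735 kg·m².

I₂ ≈ 3.73 kg·m²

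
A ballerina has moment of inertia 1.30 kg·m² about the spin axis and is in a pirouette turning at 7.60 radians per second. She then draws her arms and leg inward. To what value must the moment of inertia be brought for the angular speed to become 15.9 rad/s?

No external torque acts about the spin axis, so angular momentum is conserved.
I₂ = I₁ω₁ / ω₂ = (1.30)(7.60) / (15.9) = 0.6214 kg·m².

I₂ ≈ 0.621 kg·m²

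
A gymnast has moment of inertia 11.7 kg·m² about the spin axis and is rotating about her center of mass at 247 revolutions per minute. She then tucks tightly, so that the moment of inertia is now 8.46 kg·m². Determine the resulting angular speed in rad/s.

ω₂ ≈ 35.8 rad/s

Angular momentum about the spin axis is conserved since the torque about it is zero.
ω₂ = I₁ω₁ / I₂ = (11.70)(247 rpm) / (8.460) = 341.6 rpm = 35.77 rad/s.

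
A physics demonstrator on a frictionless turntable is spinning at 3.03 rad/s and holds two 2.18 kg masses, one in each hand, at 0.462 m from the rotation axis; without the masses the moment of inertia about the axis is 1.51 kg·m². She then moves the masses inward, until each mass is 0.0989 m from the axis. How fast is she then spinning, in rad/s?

With no external torque about the axis, L is conserved: I₁ω₁ = I₂ω₂.
I₁ = 1.51 + 2(2.18)(0.462)² = 2.441 kg·m²; I₂ = 1.51 + 2(2.18)(0.0989)² = 1.553 kg·m².
ω₂ = I₁ω₁ / I₂ = (2.441)(3.03 rad/s) / (1.553) = 4.763 rad/s.

ω₂ ≈ 4.76 rad/s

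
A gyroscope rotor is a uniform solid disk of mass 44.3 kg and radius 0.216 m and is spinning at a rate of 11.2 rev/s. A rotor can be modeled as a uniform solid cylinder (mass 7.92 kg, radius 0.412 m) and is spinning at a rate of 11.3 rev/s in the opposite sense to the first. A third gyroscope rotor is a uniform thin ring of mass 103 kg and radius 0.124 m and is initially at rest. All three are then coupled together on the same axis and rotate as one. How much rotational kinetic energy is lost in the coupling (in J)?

No external torque acts about the common axis, so total angular momentum is conserved.
Moments of inertia: I_A = ½(44.3)(0.216)² = 1.033 kg·m²; I_B = ½(7.92)(0.412)² = 0.6722 kg·m²; I_C = (103)(0.124)² = 1.584 kg·m².
Taking A's sense as positive: L = (1.033)(11.2) − (0.6722)(11.3) = 3.979 kg·m²·rev/s.
Combined I = 1.033 + 0.6722 + 1.584 = 3.289 kg·m².
ω_f = L / I = 3.979 / 3.289 = 1.210 rev/s.
KE_i = ½ΣIω² = 4253 J; KE_f = ½(3.289)(7.600)² = 95.00 J.

ΔKE lost ≈ 4160 J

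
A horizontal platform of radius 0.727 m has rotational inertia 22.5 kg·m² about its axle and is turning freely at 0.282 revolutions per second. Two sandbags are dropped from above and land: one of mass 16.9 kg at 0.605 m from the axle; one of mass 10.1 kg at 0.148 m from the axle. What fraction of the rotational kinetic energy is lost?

The added mass arrives with no angular momentum about the axle, and any external torque about the axle is negligible, so the system's angular momentum is conserved.
Added inertia Σmr² = (16.9)(0.605)² + (10.1)(0.148)² = 6.407 kg·m²; I_f = 22.50 + 6.407 = 28.91 kg·m².
ω_f = I_p ω_i / I_f = (22.50)(0.282) / 28.91 = 0.2195 rev/s.
KE_i = ½(22.50)(1.772 rad/s)² = 35.32 J; KE_f = ½(28.91)(1.379)² = 27.49 J.
Fraction lost = 0.2216.

fraction ≈ 0.222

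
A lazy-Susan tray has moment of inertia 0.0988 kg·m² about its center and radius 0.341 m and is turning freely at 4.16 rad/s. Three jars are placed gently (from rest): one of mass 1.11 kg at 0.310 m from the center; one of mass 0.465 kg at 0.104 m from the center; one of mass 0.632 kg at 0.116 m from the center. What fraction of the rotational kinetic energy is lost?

No external torque acts about the center; L_before = L_after.
Added inertia Σmr² = (1.11)(0.310)² + (0.465)(0.104)² + (0.632)(0.116)² = 0.1202 kg·m²; I_f = 0.09880 + 0.1202 = 0.2190 kg·m².
ω_f = I_p ω_i / I_f = (0.09880)(4.16) / 0.2190 = 1.877 rad/s.
KE_i = ½(0.09880)(4.160 rad/s)² = 0.8549 J; KE_f = ½(0.2190)(1.877)² = 0.3857 J.
Fraction lost = 0.5489.

fraction ≈ 0.549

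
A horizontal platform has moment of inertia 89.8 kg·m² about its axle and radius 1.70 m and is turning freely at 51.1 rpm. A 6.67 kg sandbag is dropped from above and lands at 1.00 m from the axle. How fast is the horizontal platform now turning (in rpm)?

ω_f ≈ 47.6 rpm

No external torque acts about the axle; L_before = L_after.
Added inertia Σmr² = (6.67)(1.00)² = 6.670 kg·m²; I_f = 89.80 + 6.670 = 96.47 kg·m².
ω_f = I_p ω_i / I_f = (89.80)(51.1) / 96.47 = 47.57 rpm.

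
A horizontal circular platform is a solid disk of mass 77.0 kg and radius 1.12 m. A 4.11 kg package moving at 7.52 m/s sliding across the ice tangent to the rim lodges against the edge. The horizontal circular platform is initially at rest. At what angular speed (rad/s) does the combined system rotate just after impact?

|ω_f| ≈ 0.648 rad/s

The axle reaction passes through the central axle and exerts no torque about it; angular momentum about the central axle is conserved through the impact.
I_p = ½(77.0)(1.12)² = 48.29 kg·m². Taking the sense of the package's angular momentum as positive, L_{package} = m v R = (4.11)(7.52)(1.12) = 34.62 kg·m²/s.
L_i = 0 + 34.62 = 34.62 kg·m²/s.
After sticking, I_f = I_p + m R² = 48.29 + (4.11)(1.12)² = 53.45 kg·m².
ω_f = L_i / I_f = 34.62 / 53.45 = 0.6476 rad/s.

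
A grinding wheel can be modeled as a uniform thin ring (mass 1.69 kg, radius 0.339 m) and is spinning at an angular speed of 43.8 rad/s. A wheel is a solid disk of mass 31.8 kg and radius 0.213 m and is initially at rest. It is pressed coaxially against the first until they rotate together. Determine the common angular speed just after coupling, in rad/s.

No external torque acts about the common axis, so total angular momentum is conserved.
Moments of inertia: I_A = (1.69)(0.339)² = 0.1942 kg·m²; I_B = ½(31.8)(0.213)² = 0.7214 kg·m².
Taking A's sense as positive: L = (0.1942)(43.8) = 8.507 kg·m²·rad/s.
Combined I = 0.1942 + 0.7214 = 0.9156 kg·m².
ω_f = L / I = 8.507 / 0.9156 = 9.291 rad/s.

|ω_f| ≈ 9.29 rad/s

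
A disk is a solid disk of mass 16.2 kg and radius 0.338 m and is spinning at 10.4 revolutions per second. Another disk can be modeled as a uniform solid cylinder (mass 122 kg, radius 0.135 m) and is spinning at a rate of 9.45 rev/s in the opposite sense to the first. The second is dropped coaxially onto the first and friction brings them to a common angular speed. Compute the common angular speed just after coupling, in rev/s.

No external torque acts about the common axis, so total angular momentum is conserved.
Moments of inertia: I_A = ½(16.2)(0.338)² = 0.9254 kg·m²; I_B = ½(122)(0.135)² = 1.112 kg·m².
Taking A's sense as positive: L = (0.9254)(10.4) − (1.112)(9.45) = -0.8819 kg·m²·rev/s.
Combined I = 0.9254 + 1.112 = 2.037 kg·m².
ω_f = L / I = -0.8819 / 2.037 = -0.4329 rev/s.

|ω_f| ≈ 0.433 rev/s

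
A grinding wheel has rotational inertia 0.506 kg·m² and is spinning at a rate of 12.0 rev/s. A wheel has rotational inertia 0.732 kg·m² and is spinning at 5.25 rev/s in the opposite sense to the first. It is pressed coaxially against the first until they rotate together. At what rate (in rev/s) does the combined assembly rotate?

No external torque acts about the common axis, so total angular momentum is conserved.
Taking A's sense as positive: L = (0.5060)(12.0) − (0.7320)(5.25) = 2.229 kg·m²·rev/s.
Combined I = 0.5060 + 0.7320 = 1.238 kg·m².
ω_f = L / I = 2.229 / 1.238 = 1.800 rev/s.

|ω_f| ≈ 1.80 rev/s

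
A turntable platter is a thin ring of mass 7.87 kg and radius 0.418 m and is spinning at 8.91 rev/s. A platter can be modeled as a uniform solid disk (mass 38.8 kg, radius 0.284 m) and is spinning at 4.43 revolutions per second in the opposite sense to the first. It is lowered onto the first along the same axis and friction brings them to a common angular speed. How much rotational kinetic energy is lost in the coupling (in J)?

No external torque acts about the common axis, so total angular momentum is conserved.
Moments of inertia: I_A = (7.87)(0.418)² = 1.375 kg·m²; I_B = ½(38.8)(0.284)² = 1.565 kg·m².
Taking A's sense as positive: L = (1.375)(8.91) − (1.565)(4.43) = 5.320 kg·m²·rev/s.
Combined I = 1.375 + 1.565 = 2.940 kg·m².
ω_f = L / I = 5.320 / 2.940 = 1.810 rev/s.
KE_i = ½ΣIω² = 2761 J; KE_f = ½(2.940)(11.37)² = 190.1 J.

ΔKE lost ≈ 2570 J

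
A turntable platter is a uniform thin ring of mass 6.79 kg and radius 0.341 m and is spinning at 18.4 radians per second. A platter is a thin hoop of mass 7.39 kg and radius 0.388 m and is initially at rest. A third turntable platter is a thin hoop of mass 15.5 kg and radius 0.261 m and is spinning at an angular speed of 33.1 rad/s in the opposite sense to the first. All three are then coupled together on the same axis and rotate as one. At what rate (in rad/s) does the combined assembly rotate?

|ω_f| ≈ 6.90 rad/s

The coupling torques are internal; angular momentum about the shared axis is conserved.
Moments of inertia: I_A = (6.79)(0.341)² = 0.7895 kg·m²; I_B = (7.39)(0.388)² = 1.113 kg·m²; I_C = (15.5)(0.261)² = 1.056 kg·m².
Taking A's sense as positive: L = (0.7895)(18.4) − (1.056)(33.1) = -20.42 kg·m²·rad/s.
Combined I = 0.7895 + 1.113 + 1.056 = 2.958 kg·m².
ω_f = L / I = -20.42 / 2.958 = -6.904 rad/s.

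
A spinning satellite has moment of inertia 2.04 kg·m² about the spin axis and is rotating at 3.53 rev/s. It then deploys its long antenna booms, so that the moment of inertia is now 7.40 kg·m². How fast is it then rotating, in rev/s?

ω₂ ≈ 0.973 rev/s

No external torque acts about the spin axis, so angular momentum is conserved.
ω₂ = I₁ω₁ / I₂ = (2.040)(3.53 rev/s) / (7.400) = 0.9731 rev/s.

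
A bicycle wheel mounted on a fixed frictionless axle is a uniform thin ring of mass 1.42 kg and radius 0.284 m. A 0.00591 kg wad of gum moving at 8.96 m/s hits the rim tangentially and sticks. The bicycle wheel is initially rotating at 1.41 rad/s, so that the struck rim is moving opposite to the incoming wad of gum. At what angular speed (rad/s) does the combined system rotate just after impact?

|ω_f| ≈ 1.27 rad/s

The axle reaction passes through the axle and exerts no torque about it; angular momentum about the axle is conserved through the impact.
I_p = (1.42)(0.284)² = 0.1145 kg·m². Taking the sense of the wad of gum's angular momentum as positive, L_{wad} = m v R = (0.00591)(8.96)(0.284) = 0.01504 kg·m²/s.
L_i = −I_p ω_p + m v R = −(0.1145)(1.41) + 0.01504 = -0.1465 kg·m²/s.
After sticking, I_f = I_p + m R² = 0.1145 + (0.00591)(0.284)² = 0.1150 kg·m².
ω_f = L_i / I_f = -0.1465 / 0.1150 = -1.273 rad/s.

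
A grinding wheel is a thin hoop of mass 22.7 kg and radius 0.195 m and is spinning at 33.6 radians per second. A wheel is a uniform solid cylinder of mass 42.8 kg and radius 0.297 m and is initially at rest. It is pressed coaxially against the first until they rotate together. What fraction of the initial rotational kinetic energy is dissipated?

The coupling torques are internal; angular momentum about the shared axis is conserved.
Moments of inertia: I_A = (22.7)(0.195)² = 0.8632 kg·m²; I_B = ½(42.8)(0.297)² = 1.888 kg·m².
Taking A's sense as positive: L = (0.8632)(33.6) = 29.00 kg·m²·rad/s.
Combined I = 0.8632 + 1.888 = 2.751 kg·m².
ω_f = L / I = 29.00 / 2.751 = 10.54 rad/s.
KE_i = ½ΣIω² = 487.2 J; KE_f = ½(2.751)(10.54)² = 152.9 J.
Fraction dissipated = (KE_i − KE_f)/KE_i = 0.6862.

fraction ≈ 0.686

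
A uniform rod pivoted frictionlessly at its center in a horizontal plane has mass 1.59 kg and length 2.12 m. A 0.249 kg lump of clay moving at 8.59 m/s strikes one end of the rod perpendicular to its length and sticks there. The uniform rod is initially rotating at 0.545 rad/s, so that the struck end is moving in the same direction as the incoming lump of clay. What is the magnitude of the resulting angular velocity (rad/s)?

The axle reaction passes through the pivot and exerts no torque about it; angular momentum about the pivot is conserved through the impact.
I_p = (1/12)(1.59)(2.12)² = 0.5955 kg·m². Taking the sense of the lump of clay's angular momentum as positive, L_{lump} = m v R = (0.249)(8.59)(2.12/2) = 2.267 kg·m²/s.
L_i = +I_p ω_p + m v R = +(0.5955)(0.545) + 2.267 = 2.592 kg·m²/s.
After sticking, I_f = I_p + m R² = 0.5955 + (0.249)(2.12/2)² = 0.8753 kg·m².
ω_f = L_i / I_f = 2.592 / 0.8753 = 2.961 rad/s.

|ω_f| ≈ 2.96 rad/s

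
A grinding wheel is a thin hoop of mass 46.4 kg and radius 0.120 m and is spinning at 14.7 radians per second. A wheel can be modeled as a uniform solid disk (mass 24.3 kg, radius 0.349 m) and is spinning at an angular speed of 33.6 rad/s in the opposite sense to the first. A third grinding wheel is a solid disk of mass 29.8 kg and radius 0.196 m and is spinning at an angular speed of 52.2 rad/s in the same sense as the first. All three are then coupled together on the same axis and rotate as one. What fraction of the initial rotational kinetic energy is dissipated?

The coupling torques are internal; angular momentum about the shared axis is conserved.
Moments of inertia: I_A = (46.4)(0.120)² = 0.6682 kg·m²; I_B = ½(24.3)(0.349)² = 1.480 kg·m²; I_C = ½(29.8)(0.196)² = 0.5724 kg·m².
Taking A's sense as positive: L = (0.6682)(14.7) − (1.480)(33.6) + (0.5724)(52.2) = -10.02 kg·m²·rad/s.
Combined I = 0.6682 + 1.480 + 0.5724 = 2.720 kg·m².
ω_f = L / I = -10.02 / 2.720 = -3.684 rad/s.
KE_i = ½ΣIω² = 1687 J; KE_f = ½(2.720)(3.684)² = 18.46 J.
Fraction dissipated = (KE_i − KE_f)/KE_i = 0.9891.

fraction ≈ 0.989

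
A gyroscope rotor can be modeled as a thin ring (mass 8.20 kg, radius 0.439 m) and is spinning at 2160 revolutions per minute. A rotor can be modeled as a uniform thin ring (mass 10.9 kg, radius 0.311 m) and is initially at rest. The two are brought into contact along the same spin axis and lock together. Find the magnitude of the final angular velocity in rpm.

The coupling torques are internal; angular momentum about the shared axis is conserved.
Moments of inertia: I_A = (8.20)(0.439)² = 1.580 kg·m²; I_B = (10.9)(0.311)² = 1.054 kg·m².
Taking A's sense as positive: L = (1.580)(2160) = 3413 kg·m²·rpm.
Combined I = 1.580 + 1.054 = 2.635 kg·m².
ω_f = L / I = 3413 / 2.635 = 1296 rpm.

|ω_f| ≈ 1300 rpm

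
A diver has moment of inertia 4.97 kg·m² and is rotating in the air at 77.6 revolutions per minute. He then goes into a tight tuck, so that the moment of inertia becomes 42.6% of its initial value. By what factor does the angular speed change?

With no external torque about the axis, L is conserved: I₁ω₁ = I₂ω₂.
I₂ = 0.426 × 4.97 = 2.117 kg·m².
ω₂/ω₁ = I₁/I₂ = 4.970 / 2.117 = 2.347.

ω₂/ω₁ ≈ 2.35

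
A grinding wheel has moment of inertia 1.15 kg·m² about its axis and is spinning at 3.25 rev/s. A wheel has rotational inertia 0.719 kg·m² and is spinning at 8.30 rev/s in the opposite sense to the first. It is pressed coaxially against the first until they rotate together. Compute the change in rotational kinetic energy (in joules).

ΔKE ≈ -1160 J

The coupling torques are internal; angular momentum about the shared axis is conserved.
Taking A's sense as positive: L = (1.150)(3.25) − (0.7190)(8.30) = -2.230 kg·m²·rev/s.
Combined I = 1.150 + 0.7190 = 1.869 kg·m².
ω_f = L / I = -2.230 / 1.869 = -1.193 rev/s.
KE_i = ½ΣIω² = 1217 J; KE_f = ½(1.869)(7.497)² = 52.53 J.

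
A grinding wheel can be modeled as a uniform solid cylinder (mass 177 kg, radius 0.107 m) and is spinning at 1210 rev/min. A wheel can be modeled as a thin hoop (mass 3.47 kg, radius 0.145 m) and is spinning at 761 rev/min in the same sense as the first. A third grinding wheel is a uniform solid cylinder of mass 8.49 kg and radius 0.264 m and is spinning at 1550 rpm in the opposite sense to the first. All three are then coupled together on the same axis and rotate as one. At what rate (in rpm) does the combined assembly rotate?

The coupling torques are internal; angular momentum about the shared axis is conserved.
Moments of inertia: I_A = ½(177)(0.107)² = 1.013 kg·m²; I_B = (3.47)(0.145)² = 0.07296 kg·m²; I_C = ½(8.49)(0.264)² = 0.2959 kg·m².
Taking A's sense as positive: L = (1.013)(1210) + (0.07296)(761) − (0.2959)(1550) = 823.0 kg·m²·rpm.
Combined I = 1.013 + 0.07296 + 0.2959 = 1.382 kg·m².
ω_f = L / I = 823.0 / 1.382 = 595.5 rpm.

|ω_f| ≈ 595 rpm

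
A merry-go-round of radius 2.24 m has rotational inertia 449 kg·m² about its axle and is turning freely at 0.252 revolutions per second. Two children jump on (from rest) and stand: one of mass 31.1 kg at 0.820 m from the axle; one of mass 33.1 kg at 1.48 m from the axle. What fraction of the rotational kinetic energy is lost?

The added mass arrives with no angular momentum about the axle, and any external torque about the axle is negligible, so the system's angular momentum is conserved.
Added inertia Σmr² = (31.1)(0.820)² + (33.1)(1.48)² = 93.41 kg·m²; I_f = 449.0 + 93.41 = 542.4 kg·m².
ω_f = I_p ω_i / I_f = (449.0)(0.252) / 542.4 = 0.2086 rev/s.
KE_i = ½(449.0)(1.583 rad/s)² = 562.8 J; KE_f = ½(542.4)(1.311)² = 465.9 J.
Fraction lost = 0.1722.

fraction ≈ 0.172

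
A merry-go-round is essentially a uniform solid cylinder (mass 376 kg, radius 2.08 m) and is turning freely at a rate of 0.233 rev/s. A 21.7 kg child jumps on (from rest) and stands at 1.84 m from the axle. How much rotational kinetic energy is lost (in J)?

energy lost ≈ 72.2 J

No external torque acts about the axle; L_before = L_after.
I_p = ½(376)(2.08)² = 813.4 kg·m².
Added inertia Σmr² = (21.7)(1.84)² = 73.47 kg·m²; I_f = 813.4 + 73.47 = 886.8 kg·m².
ω_f = I_p ω_i / I_f = (813.4)(0.233) / 886.8 = 0.2137 rev/s.
KE_i = ½(813.4)(1.464 rad/s)² = 871.6 J; KE_f = ½(886.8)(1.343)² = 799.4 J.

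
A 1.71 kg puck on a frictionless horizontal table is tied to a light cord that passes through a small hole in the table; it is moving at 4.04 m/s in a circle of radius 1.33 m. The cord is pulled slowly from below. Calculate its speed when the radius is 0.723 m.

Central (radial) force ⇒ zero torque about the center ⇒ m v r is constant.
v₂ = v₁ r₁ / r₂ = (4.04)(1.33) / (0.723) = 7.432 m/s.

v₂ ≈ 7.43 m/s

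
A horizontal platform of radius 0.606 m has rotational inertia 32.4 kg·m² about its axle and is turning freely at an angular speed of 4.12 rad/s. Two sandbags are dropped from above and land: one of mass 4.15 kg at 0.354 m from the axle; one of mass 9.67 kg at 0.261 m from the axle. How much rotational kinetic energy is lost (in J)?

energy lost ≈ 9.65 J

No external torque acts about the axle; L_before = L_after.
Added inertia Σmr² = (4.15)(0.354)² + (9.67)(0.261)² = 1.179 kg·m²; I_f = 32.40 + 1.179 = 33.58 kg·m².
ω_f = I_p ω_i / I_f = (32.40)(4.12) / 33.58 = 3.975 rad/s.
KE_i = ½(32.40)(4.120 rad/s)² = 275.0 J; KE_f = ½(33.58)(3.975)² = 265.3 J.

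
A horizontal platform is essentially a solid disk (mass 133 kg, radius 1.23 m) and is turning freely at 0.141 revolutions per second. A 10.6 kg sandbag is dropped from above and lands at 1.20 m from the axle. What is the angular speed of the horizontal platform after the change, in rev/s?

ω_f ≈ 0.122 rev/s

The added mass arrives with no angular momentum about the axle, and any external torque about the axle is negligible, so the system's angular momentum is conserved.
I_p = ½(133)(1.23)² = 100.6 kg·m².
Added inertia Σmr² = (10.6)(1.20)² = 15.26 kg·m²; I_f = 100.6 + 15.26 = 115.9 kg·m².
ω_f = I_p ω_i / I_f = (100.6)(0.141) / 115.9 = 0.1224 rev/s.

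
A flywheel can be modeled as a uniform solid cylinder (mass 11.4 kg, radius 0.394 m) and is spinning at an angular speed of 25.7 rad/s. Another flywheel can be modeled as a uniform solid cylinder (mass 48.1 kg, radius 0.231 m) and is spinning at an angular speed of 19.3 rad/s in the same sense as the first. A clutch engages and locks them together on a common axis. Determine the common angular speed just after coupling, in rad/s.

The coupling torques are internal; angular momentum about the shared axis is conserved.
Moments of inertia: I_A = ½(11.4)(0.394)² = 0.8848 kg·m²; I_B = ½(48.1)(0.231)² = 1.283 kg·m².
Taking A's sense as positive: L = (0.8848)(25.7) + (1.283)(19.3) = 47.51 kg·m²·rad/s.
Combined I = 0.8848 + 1.283 = 2.168 kg·m².
ω_f = L / I = 47.51 / 2.168 = 21.91 rad/s.

|ω_f| ≈ 21.9 rad/s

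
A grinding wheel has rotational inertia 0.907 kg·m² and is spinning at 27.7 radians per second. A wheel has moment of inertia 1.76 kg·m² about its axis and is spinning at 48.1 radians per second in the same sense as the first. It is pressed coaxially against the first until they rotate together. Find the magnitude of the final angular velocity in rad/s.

|ω_f| ≈ 41.2 rad/s

The coupling torques are internal; angular momentum about the shared axis is conserved.
Taking A's sense as positive: L = (0.9070)(27.7) + (1.760)(48.1) = 109.8 kg·m²·rad/s.
Combined I = 0.9070 + 1.760 = 2.667 kg·m².
ω_f = L / I = 109.8 / 2.667 = 41.16 rad/s.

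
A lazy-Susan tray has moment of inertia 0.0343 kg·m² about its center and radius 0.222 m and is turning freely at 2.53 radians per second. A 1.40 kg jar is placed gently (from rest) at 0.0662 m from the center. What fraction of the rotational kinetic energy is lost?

No external torque acts about the center; L_before = L_after.
Added inertia Σmr² = (1.40)(0.0662)² = 0.006135 kg·m²; I_f = 0.03430 + 0.006135 = 0.04044 kg·m².
ω_f = I_p ω_i / I_f = (0.03430)(2.53) / 0.04044 = 2.146 rad/s.
KE_i = ½(0.03430)(2.530 rad/s)² = 0.1098 J; KE_f = ½(0.04044)(2.146)² = 0.09312 J.
Fraction lost = 0.1517.

fraction ≈ 0.152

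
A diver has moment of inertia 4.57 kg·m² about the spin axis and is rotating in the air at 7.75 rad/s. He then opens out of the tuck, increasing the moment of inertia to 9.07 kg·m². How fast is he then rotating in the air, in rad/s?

ω₂ ≈ 3.90 rad/s

No external torque acts about the spin axis, so angular momentum is conserved.
ω₂ = I₁ω₁ / I₂ = (4.570)(7.75 rad/s) / (9.070) = 3.905 rad/s.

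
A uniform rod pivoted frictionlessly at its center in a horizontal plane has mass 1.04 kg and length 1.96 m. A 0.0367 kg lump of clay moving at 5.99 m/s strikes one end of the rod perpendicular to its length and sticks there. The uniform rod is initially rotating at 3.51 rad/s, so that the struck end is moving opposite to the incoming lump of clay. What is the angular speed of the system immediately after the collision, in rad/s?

|ω_f| ≈ 2.59 rad/s

The axle reaction passes through the pivot and exerts no torque about it; angular momentum about the pivot is conserved through the impact.
I_p = (1/12)(1.04)(1.96)² = 0.3329 kg·m². Taking the sense of the lump of clay's angular momentum as positive, L_{lump} = m v R = (0.0367)(5.99)(1.96/2) = 0.2154 kg·m²/s.
L_i = −I_p ω_p + m v R = −(0.3329)(3.51) + 0.2154 = -0.9532 kg·m²/s.
After sticking, I_f = I_p + m R² = 0.3329 + (0.0367)(1.96/2)² = 0.3682 kg·m².
ω_f = L_i / I_f = -0.9532 / 0.3682 = -2.589 rad/s.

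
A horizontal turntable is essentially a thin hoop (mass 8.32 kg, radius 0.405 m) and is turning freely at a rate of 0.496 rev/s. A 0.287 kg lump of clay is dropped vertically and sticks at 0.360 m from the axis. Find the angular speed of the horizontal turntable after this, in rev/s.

ω_f ≈ 0.483 rev/s

The added mass arrives with no angular momentum about the axis, and any external torque about the axis is negligible, so the system's angular momentum is conserved.
I_p = (8.32)(0.405)² = 1.365 kg·m².
Added inertia Σmr² = (0.287)(0.360)² = 0.03720 kg·m²; I_f = 1.365 + 0.03720 = 1.402 kg·m².
ω_f = I_p ω_i / I_f = (1.365)(0.496) / 1.402 = 0.4828 rev/s.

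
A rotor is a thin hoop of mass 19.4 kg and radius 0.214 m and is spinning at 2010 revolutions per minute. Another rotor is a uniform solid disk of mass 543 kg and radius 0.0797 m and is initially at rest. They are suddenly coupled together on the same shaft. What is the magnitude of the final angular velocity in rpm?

No external torque acts about the common axis, so total angular momentum is conserved.
Moments of inertia: I_A = (19.4)(0.214)² = 0.8884 kg·m²; I_B = ½(543)(0.0797)² = 1.725 kg·m².
Taking A's sense as positive: L = (0.8884)(2010) = 1786 kg·m²·rpm.
Combined I = 0.8884 + 1.725 = 2.613 kg·m².
ω_f = L / I = 1786 / 2.613 = 683.4 rpm.

|ω_f| ≈ 683 rpm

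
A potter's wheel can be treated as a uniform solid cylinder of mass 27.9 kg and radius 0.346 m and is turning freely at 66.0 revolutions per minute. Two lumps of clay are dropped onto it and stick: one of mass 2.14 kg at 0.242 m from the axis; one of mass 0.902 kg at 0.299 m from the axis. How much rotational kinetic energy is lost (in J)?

No external torque acts about the axis; L_before = L_after.
I_p = ½(27.9)(0.346)² = 1.670 kg·m².
Added inertia Σmr² = (2.14)(0.242)² + (0.902)(0.299)² = 0.2060 kg·m²; I_f = 1.670 + 0.2060 = 1.876 kg·m².
ω_f = I_p ω_i / I_f = (1.670)(66.0) / 1.876 = 58.75 rpm.
KE_i = ½(1.670)(6.912 rad/s)² = 39.89 J; KE_f = ½(1.876)(6.153)² = 35.51 J.

energy lost ≈ 4.38 J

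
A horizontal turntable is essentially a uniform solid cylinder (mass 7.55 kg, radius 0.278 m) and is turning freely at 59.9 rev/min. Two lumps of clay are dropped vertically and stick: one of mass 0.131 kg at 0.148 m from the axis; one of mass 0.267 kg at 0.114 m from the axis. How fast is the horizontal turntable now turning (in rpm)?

No external torque acts about the axis; L_before = L_after.
I_p = ½(7.55)(0.278)² = 0.2917 kg·m².
Added inertia Σmr² = (0.131)(0.148)² + (0.267)(0.114)² = 0.006339 kg·m²; I_f = 0.2917 + 0.006339 = 0.2981 kg·m².
ω_f = I_p ω_i / I_f = (0.2917)(59.9) / 0.2981 = 58.63 rpm.

ω_f ≈ 58.6 rpm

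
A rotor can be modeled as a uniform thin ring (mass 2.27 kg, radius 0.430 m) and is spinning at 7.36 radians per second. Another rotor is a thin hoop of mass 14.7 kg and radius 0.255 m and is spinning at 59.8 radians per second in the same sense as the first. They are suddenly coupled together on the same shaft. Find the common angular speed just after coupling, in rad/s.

|ω_f| ≈ 43.8 rad/s

No external torque acts about the common axis, so total angular momentum is conserved.
Moments of inertia: I_A = (2.27)(0.430)² = 0.4197 kg·m²; I_B = (14.7)(0.255)² = 0.9559 kg·m².
Taking A's sense as positive: L = (0.4197)(7.36) + (0.9559)(59.8) = 60.25 kg·m²·rad/s.
Combined I = 0.4197 + 0.9559 = 1.376 kg·m².
ω_f = L / I = 60.25 / 1.376 = 43.80 rad/s.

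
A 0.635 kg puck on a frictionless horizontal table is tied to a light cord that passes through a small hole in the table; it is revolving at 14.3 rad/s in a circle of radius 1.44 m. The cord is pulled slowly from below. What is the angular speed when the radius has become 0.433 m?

The constraining force is radial, so m r² ω about the center is conserved.
ω₂ = ω₁ (r₁/r₂)² = (14.3)(1.44/0.433)² = 158.2 rad/s.

ω₂ ≈ 158 rad/s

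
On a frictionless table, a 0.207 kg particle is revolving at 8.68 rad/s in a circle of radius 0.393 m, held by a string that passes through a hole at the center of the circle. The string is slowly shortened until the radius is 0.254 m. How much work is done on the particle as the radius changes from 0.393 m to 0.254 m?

The constraining force is radial, so m r² ω about the center is conserved.
ω₂ = ω₁ (r₁/r₂)² = (8.68)(0.393/0.254)² = 20.78 rad/s.
W = ΔKE = ½m(v₂² − v₁²) = 1.679 J.

W ≈ 1.68 J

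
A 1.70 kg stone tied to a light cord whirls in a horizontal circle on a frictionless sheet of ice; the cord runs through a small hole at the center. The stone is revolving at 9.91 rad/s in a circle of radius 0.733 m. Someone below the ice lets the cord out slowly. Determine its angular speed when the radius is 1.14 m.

The constraining force is radial, so m r² ω about the center is conserved.
ω₂ = ω₁ (r₁/r₂)² = (9.91)(0.733/1.14)² = 4.097 rad/s.

ω₂ ≈ 4.10 rad/s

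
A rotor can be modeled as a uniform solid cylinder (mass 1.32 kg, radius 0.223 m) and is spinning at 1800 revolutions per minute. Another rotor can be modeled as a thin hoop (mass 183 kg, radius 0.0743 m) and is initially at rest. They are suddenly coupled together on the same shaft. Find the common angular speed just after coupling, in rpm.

|ω_f| ≈ 56.6 rpm

The coupling torques are internal; angular momentum about the shared axis is conserved.
Moments of inertia: I_A = ½(1.32)(0.223)² = 0.03282 kg·m²; I_B = (183)(0.0743)² = 1.010 kg·m².
Taking A's sense as positive: L = (0.03282)(1800) = 59.08 kg·m²·rpm.
Combined I = 0.03282 + 1.010 = 1.043 kg·m².
ω_f = L / I = 59.08 / 1.043 = 56.64 rpm.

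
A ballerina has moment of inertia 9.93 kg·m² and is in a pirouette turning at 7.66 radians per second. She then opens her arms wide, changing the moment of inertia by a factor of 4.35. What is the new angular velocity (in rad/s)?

No external torque acts about the spin axis, so angular momentum is conserved.
I₂ = 4.35 × 9.93 = 43.20 kg·m².
ω₂ = I₁ω₁ / I₂ = (9.930)(7.66 rad/s) / (43.20) = 1.761 rad/s.

ω₂ ≈ 1.76 rad/s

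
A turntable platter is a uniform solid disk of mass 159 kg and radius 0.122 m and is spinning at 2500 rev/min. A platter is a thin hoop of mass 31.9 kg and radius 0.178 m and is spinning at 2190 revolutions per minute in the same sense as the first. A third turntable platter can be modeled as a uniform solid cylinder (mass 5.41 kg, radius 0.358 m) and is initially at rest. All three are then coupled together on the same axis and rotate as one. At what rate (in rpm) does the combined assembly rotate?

The coupling torques are internal; angular momentum about the shared axis is conserved.
Moments of inertia: I_A = ½(159)(0.122)² = 1.183 kg·m²; I_B = (31.9)(0.178)² = 1.011 kg·m²; I_C = ½(5.41)(0.358)² = 0.3467 kg·m².
Taking A's sense as positive: L = (1.183)(2500) + (1.011)(2190) = 5172 kg·m²·rpm.
Combined I = 1.183 + 1.011 + 0.3467 = 2.541 kg·m².
ω_f = L / I = 5172 / 2.541 = 2036 rpm.

|ω_f| ≈ 2040 rpm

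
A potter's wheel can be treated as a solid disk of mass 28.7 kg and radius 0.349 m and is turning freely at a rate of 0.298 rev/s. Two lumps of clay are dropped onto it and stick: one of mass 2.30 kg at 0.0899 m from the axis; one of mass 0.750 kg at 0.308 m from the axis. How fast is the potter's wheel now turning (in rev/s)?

No external torque acts about the axis; L_before = L_after.
I_p = ½(28.7)(0.349)² = 1.748 kg·m².
Added inertia Σmr² = (2.30)(0.0899)² + (0.750)(0.308)² = 0.08974 kg·m²; I_f = 1.748 + 0.08974 = 1.838 kg·m².
ω_f = I_p ω_i / I_f = (1.748)(0.298) / 1.838 = 0.2834 rev/s.

ω_f ≈ 0.283 rev/s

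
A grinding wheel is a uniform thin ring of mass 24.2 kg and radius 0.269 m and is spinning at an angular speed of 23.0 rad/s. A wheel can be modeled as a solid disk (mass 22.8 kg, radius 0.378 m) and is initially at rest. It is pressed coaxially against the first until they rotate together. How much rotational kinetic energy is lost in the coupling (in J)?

ΔKE lost ≈ 223 J

The coupling torques are internal; angular momentum about the shared axis is conserved.
Moments of inertia: I_A = (24.2)(0.269)² = 1.751 kg·m²; I_B = ½(22.8)(0.378)² = 1.629 kg·m².
Taking A's sense as positive: L = (1.751)(23.0) = 40.28 kg·m²·rad/s.
Combined I = 1.751 + 1.629 = 3.380 kg·m².
ω_f = L / I = 40.28 / 3.380 = 11.92 rad/s.
KE_i = ½ΣIω² = 463.2 J; KE_f = ½(3.380)(11.92)² = 240.0 J.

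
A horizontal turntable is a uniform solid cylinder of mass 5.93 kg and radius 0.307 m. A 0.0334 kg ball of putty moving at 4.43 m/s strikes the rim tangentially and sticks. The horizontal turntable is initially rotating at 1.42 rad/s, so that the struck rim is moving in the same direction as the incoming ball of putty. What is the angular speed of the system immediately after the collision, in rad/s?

|ω_f| ≈ 1.56 rad/s

The axle reaction passes through the axle and exerts no torque about it; angular momentum about the axle is conserved through the impact.
I_p = ½(5.93)(0.307)² = 0.2794 kg·m². Taking the sense of the ball of putty's angular momentum as positive, L_{ball} = m v R = (0.0334)(4.43)(0.307) = 0.04542 kg·m²/s.
L_i = +I_p ω_p + m v R = +(0.2794)(1.42) + 0.04542 = 0.4422 kg·m²/s.
After sticking, I_f = I_p + m R² = 0.2794 + (0.0334)(0.307)² = 0.2826 kg·m².
ω_f = L_i / I_f = 0.4422 / 0.2826 = 1.565 rad/s.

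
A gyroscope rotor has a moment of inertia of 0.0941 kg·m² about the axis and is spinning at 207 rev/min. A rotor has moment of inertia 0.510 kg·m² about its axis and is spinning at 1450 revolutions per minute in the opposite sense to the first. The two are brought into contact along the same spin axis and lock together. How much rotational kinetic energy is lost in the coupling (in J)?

The coupling torques are internal; angular momentum about the shared axis is conserved.
Taking A's sense as positive: L = (0.09410)(207) − (0.5100)(1450) = -720.0 kg·m²·rpm.
Combined I = 0.09410 + 0.5100 = 0.6041 kg·m².
ω_f = L / I = -720.0 / 0.6041 = -1192 rpm.
KE_i = ½ΣIω² = 5902 J; KE_f = ½(0.6041)(124.8)² = 4706 J.

ΔKE lost ≈ 1200 J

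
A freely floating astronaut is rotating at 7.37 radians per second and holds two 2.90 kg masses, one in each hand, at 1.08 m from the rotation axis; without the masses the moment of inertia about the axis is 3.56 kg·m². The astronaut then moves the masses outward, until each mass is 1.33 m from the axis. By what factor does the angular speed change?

ω₂/ω₁ ≈ 0.747

Angular momentum about the spin axis is conserved since the torque about it is zero.
I₁ = 3.56 + 2(2.90)(1.08)² = 10.33 kg·m²; I₂ = 3.56 + 2(2.90)(1.33)² = 13.82 kg·m².
ω₂/ω₁ = I₁/I₂ = 10.33 / 13.82 = 0.7471.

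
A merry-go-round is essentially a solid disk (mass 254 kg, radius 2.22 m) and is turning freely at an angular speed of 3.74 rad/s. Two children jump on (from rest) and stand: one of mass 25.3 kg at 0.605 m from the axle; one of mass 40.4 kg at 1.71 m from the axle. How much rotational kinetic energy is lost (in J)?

energy lost ≈ 740 J

No external torque acts about the axle; L_before = L_after.
I_p = ½(254)(2.22)² = 625.9 kg·m².
Added inertia Σmr² = (25.3)(0.605)² + (40.4)(1.71)² = 127.4 kg·m²; I_f = 625.9 + 127.4 = 753.3 kg·m².
ω_f = I_p ω_i / I_f = (625.9)(3.74) / 753.3 = 3.108 rad/s.
KE_i = ½(625.9)(3.740 rad/s)² = 4377 J; KE_f = ½(753.3)(3.108)² = 3637 J.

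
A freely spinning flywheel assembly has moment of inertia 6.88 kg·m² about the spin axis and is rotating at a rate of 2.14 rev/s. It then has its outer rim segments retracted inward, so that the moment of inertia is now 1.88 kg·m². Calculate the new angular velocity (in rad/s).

No external torque acts about the spin axis, so angular momentum is conserved.
ω₂ = I₁ω₁ / I₂ = (6.880)(2.14 rev/s) / (1.880) = 7.831 rev/s = 49.21 rad/s.

ω₂ ≈ 49.2 rad/s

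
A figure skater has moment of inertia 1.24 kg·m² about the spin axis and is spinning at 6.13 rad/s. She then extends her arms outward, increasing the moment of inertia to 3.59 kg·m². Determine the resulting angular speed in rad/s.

ω₂ ≈ 2.12 rad/s

Angular momentum about the spin axis is conserved since the torque about it is zero.
ω₂ = I₁ω₁ / I₂ = (1.240)(6.13 rad/s) / (3.590) = 2.117 rad/s.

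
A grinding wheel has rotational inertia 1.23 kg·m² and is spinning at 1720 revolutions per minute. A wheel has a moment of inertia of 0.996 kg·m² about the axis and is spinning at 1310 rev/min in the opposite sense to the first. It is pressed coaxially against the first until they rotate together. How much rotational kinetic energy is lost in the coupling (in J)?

ΔKE lost ≈ 27700 J

No external torque acts about the common axis, so total angular momentum is conserved.
Taking A's sense as positive: L = (1.230)(1720) − (0.9960)(1310) = 810.8 kg·m²·rpm.
Combined I = 1.230 + 0.9960 = 2.226 kg·m².
ω_f = L / I = 810.8 / 2.226 = 364.3 rpm.
KE_i = ½ΣIω² = 29320 J; KE_f = ½(2.226)(38.15)² = 1619 J.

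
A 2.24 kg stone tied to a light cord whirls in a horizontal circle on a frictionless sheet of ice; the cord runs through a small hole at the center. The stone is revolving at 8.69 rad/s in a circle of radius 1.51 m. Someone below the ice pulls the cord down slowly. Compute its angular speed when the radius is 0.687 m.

ω₂ ≈ 42.0 rad/s

The constraining force is radial, so m r² ω about the center is conserved.
ω₂ = ω₁ (r₁/r₂)² = (8.69)(1.51/0.687)² = 41.98 rad/s.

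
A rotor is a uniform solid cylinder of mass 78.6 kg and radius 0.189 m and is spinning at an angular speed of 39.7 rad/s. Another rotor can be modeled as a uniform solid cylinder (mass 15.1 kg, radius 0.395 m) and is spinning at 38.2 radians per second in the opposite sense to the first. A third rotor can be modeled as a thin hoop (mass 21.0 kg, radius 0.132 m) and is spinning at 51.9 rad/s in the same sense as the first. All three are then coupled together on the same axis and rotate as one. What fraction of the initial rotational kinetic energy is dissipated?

No external torque acts about the common axis, so total angular momentum is conserved.
Moments of inertia: I_A = ½(78.6)(0.189)² = 1.404 kg·m²; I_B = ½(15.1)(0.395)² = 1.178 kg·m²; I_C = (21.0)(0.132)² = 0.3659 kg·m².
Taking A's sense as positive: L = (1.404)(39.7) − (1.178)(38.2) + (0.3659)(51.9) = 29.72 kg·m²·rad/s.
Combined I = 1.404 + 1.178 + 0.3659 = 2.948 kg·m².
ω_f = L / I = 29.72 / 2.948 = 10.08 rad/s.
KE_i = ½ΣIω² = 2459 J; KE_f = ½(2.948)(10.08)² = 149.9 J.
Fraction dissipated = (KE_i − KE_f)/KE_i = 0.9390.

fraction ≈ 0.939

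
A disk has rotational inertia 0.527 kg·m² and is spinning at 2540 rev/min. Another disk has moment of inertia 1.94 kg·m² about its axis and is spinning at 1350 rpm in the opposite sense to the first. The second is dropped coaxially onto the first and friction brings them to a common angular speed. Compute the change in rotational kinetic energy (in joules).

No external torque acts about the common axis, so total angular momentum is conserved.
Taking A's sense as positive: L = (0.5270)(2540) − (1.940)(1350) = -1280 kg·m²·rpm.
Combined I = 0.5270 + 1.940 = 2.467 kg·m².
ω_f = L / I = -1280 / 2.467 = -519.0 rpm.
KE_i = ½ΣIω² = 38030 J; KE_f = ½(2.467)(54.35)² = 3644 J.

ΔKE ≈ -34400 J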